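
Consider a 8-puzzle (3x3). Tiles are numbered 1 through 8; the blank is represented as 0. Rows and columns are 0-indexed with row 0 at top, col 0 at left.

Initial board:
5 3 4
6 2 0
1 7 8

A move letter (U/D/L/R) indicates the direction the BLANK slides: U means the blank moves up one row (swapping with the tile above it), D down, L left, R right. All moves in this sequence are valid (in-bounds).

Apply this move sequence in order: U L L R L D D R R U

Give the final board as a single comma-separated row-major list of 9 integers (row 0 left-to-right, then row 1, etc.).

After move 1 (U):
5 3 0
6 2 4
1 7 8

After move 2 (L):
5 0 3
6 2 4
1 7 8

After move 3 (L):
0 5 3
6 2 4
1 7 8

After move 4 (R):
5 0 3
6 2 4
1 7 8

After move 5 (L):
0 5 3
6 2 4
1 7 8

After move 6 (D):
6 5 3
0 2 4
1 7 8

After move 7 (D):
6 5 3
1 2 4
0 7 8

After move 8 (R):
6 5 3
1 2 4
7 0 8

After move 9 (R):
6 5 3
1 2 4
7 8 0

After move 10 (U):
6 5 3
1 2 0
7 8 4

Answer: 6, 5, 3, 1, 2, 0, 7, 8, 4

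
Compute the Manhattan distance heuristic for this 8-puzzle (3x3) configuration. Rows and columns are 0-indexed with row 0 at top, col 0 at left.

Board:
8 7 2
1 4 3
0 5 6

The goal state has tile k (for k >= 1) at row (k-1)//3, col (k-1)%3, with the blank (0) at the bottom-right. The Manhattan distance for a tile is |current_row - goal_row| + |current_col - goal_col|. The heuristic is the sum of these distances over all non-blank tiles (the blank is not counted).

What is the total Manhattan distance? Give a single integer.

Answer: 12

Derivation:
Tile 8: at (0,0), goal (2,1), distance |0-2|+|0-1| = 3
Tile 7: at (0,1), goal (2,0), distance |0-2|+|1-0| = 3
Tile 2: at (0,2), goal (0,1), distance |0-0|+|2-1| = 1
Tile 1: at (1,0), goal (0,0), distance |1-0|+|0-0| = 1
Tile 4: at (1,1), goal (1,0), distance |1-1|+|1-0| = 1
Tile 3: at (1,2), goal (0,2), distance |1-0|+|2-2| = 1
Tile 5: at (2,1), goal (1,1), distance |2-1|+|1-1| = 1
Tile 6: at (2,2), goal (1,2), distance |2-1|+|2-2| = 1
Sum: 3 + 3 + 1 + 1 + 1 + 1 + 1 + 1 = 12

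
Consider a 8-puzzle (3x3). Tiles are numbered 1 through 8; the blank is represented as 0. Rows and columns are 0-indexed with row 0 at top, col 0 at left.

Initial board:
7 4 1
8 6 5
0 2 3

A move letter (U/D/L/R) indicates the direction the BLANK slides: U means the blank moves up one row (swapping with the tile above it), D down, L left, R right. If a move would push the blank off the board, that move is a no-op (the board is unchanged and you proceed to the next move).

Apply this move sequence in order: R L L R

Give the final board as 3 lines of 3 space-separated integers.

Answer: 7 4 1
8 6 5
2 0 3

Derivation:
After move 1 (R):
7 4 1
8 6 5
2 0 3

After move 2 (L):
7 4 1
8 6 5
0 2 3

After move 3 (L):
7 4 1
8 6 5
0 2 3

After move 4 (R):
7 4 1
8 6 5
2 0 3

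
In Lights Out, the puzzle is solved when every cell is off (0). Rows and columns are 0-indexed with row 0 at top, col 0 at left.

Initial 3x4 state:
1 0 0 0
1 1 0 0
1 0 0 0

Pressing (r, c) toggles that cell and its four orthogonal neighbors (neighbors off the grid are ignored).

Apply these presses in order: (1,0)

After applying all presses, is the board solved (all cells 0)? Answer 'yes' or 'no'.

After press 1 at (1,0):
0 0 0 0
0 0 0 0
0 0 0 0

Lights still on: 0

Answer: yes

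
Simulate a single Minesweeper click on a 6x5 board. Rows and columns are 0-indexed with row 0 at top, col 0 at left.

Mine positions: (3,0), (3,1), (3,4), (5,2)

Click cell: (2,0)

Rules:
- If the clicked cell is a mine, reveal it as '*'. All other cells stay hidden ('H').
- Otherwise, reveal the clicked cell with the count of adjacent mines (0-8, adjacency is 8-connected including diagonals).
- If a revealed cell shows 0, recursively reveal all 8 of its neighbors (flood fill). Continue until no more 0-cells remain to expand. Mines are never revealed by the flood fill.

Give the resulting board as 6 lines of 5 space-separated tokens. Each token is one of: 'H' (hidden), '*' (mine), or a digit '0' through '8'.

H H H H H
H H H H H
2 H H H H
H H H H H
H H H H H
H H H H H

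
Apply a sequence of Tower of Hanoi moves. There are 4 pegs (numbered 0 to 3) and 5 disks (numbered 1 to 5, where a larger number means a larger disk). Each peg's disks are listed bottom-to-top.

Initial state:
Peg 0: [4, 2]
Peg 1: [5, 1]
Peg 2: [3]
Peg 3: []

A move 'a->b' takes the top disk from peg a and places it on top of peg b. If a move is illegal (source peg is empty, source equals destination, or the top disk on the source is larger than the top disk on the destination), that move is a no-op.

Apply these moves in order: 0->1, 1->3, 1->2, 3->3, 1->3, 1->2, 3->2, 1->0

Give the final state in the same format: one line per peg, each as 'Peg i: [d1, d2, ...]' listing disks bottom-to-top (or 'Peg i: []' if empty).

After move 1 (0->1):
Peg 0: [4, 2]
Peg 1: [5, 1]
Peg 2: [3]
Peg 3: []

After move 2 (1->3):
Peg 0: [4, 2]
Peg 1: [5]
Peg 2: [3]
Peg 3: [1]

After move 3 (1->2):
Peg 0: [4, 2]
Peg 1: [5]
Peg 2: [3]
Peg 3: [1]

After move 4 (3->3):
Peg 0: [4, 2]
Peg 1: [5]
Peg 2: [3]
Peg 3: [1]

After move 5 (1->3):
Peg 0: [4, 2]
Peg 1: [5]
Peg 2: [3]
Peg 3: [1]

After move 6 (1->2):
Peg 0: [4, 2]
Peg 1: [5]
Peg 2: [3]
Peg 3: [1]

After move 7 (3->2):
Peg 0: [4, 2]
Peg 1: [5]
Peg 2: [3, 1]
Peg 3: []

After move 8 (1->0):
Peg 0: [4, 2]
Peg 1: [5]
Peg 2: [3, 1]
Peg 3: []

Answer: Peg 0: [4, 2]
Peg 1: [5]
Peg 2: [3, 1]
Peg 3: []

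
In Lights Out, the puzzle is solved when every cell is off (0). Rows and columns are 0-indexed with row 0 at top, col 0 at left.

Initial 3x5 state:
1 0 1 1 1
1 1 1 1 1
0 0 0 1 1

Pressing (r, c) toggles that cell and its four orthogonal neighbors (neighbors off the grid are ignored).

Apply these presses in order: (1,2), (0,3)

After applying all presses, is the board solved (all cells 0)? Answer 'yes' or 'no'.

After press 1 at (1,2):
1 0 0 1 1
1 0 0 0 1
0 0 1 1 1

After press 2 at (0,3):
1 0 1 0 0
1 0 0 1 1
0 0 1 1 1

Lights still on: 8

Answer: no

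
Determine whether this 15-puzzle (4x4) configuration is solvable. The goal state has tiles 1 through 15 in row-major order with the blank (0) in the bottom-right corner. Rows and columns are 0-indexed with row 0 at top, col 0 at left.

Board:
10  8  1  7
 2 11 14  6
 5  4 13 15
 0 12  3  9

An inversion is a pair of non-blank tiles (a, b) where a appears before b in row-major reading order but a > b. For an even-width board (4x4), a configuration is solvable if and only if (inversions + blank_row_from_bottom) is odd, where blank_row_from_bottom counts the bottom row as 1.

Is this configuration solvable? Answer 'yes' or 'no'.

Inversions: 47
Blank is in row 3 (0-indexed from top), which is row 1 counting from the bottom (bottom = 1).
47 + 1 = 48, which is even, so the puzzle is not solvable.

Answer: no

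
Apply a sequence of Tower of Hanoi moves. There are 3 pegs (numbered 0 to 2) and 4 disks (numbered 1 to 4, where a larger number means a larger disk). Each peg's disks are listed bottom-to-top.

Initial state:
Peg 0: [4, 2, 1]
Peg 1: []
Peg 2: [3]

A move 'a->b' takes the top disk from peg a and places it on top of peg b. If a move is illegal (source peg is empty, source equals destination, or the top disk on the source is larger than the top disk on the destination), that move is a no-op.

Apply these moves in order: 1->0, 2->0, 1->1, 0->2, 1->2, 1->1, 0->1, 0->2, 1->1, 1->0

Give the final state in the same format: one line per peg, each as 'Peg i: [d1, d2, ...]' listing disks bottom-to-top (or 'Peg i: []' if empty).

After move 1 (1->0):
Peg 0: [4, 2, 1]
Peg 1: []
Peg 2: [3]

After move 2 (2->0):
Peg 0: [4, 2, 1]
Peg 1: []
Peg 2: [3]

After move 3 (1->1):
Peg 0: [4, 2, 1]
Peg 1: []
Peg 2: [3]

After move 4 (0->2):
Peg 0: [4, 2]
Peg 1: []
Peg 2: [3, 1]

After move 5 (1->2):
Peg 0: [4, 2]
Peg 1: []
Peg 2: [3, 1]

After move 6 (1->1):
Peg 0: [4, 2]
Peg 1: []
Peg 2: [3, 1]

After move 7 (0->1):
Peg 0: [4]
Peg 1: [2]
Peg 2: [3, 1]

After move 8 (0->2):
Peg 0: [4]
Peg 1: [2]
Peg 2: [3, 1]

After move 9 (1->1):
Peg 0: [4]
Peg 1: [2]
Peg 2: [3, 1]

After move 10 (1->0):
Peg 0: [4, 2]
Peg 1: []
Peg 2: [3, 1]

Answer: Peg 0: [4, 2]
Peg 1: []
Peg 2: [3, 1]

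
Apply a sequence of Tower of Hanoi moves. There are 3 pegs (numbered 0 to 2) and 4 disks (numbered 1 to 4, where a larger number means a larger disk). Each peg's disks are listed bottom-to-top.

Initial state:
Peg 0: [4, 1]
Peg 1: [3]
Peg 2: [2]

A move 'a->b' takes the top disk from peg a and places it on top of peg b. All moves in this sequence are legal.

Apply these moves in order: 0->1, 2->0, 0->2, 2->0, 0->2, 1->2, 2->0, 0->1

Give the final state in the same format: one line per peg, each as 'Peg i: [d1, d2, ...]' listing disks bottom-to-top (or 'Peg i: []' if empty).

Answer: Peg 0: [4]
Peg 1: [3, 1]
Peg 2: [2]

Derivation:
After move 1 (0->1):
Peg 0: [4]
Peg 1: [3, 1]
Peg 2: [2]

After move 2 (2->0):
Peg 0: [4, 2]
Peg 1: [3, 1]
Peg 2: []

After move 3 (0->2):
Peg 0: [4]
Peg 1: [3, 1]
Peg 2: [2]

After move 4 (2->0):
Peg 0: [4, 2]
Peg 1: [3, 1]
Peg 2: []

After move 5 (0->2):
Peg 0: [4]
Peg 1: [3, 1]
Peg 2: [2]

After move 6 (1->2):
Peg 0: [4]
Peg 1: [3]
Peg 2: [2, 1]

After move 7 (2->0):
Peg 0: [4, 1]
Peg 1: [3]
Peg 2: [2]

After move 8 (0->1):
Peg 0: [4]
Peg 1: [3, 1]
Peg 2: [2]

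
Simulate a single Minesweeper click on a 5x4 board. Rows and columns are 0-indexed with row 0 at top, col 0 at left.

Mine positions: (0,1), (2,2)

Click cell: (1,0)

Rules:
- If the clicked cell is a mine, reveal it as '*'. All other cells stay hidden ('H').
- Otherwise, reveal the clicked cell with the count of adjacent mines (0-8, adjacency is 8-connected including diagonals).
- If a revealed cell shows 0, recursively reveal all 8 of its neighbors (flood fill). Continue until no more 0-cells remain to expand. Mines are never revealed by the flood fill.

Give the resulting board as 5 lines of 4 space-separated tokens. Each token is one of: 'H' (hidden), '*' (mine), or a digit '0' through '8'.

H H H H
1 H H H
H H H H
H H H H
H H H H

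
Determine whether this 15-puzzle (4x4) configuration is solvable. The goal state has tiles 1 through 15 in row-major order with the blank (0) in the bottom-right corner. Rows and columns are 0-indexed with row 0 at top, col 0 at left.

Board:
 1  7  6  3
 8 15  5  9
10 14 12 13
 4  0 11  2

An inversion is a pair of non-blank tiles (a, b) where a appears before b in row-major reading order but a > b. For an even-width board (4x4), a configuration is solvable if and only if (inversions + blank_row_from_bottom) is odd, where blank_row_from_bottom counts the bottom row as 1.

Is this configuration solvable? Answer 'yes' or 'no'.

Inversions: 41
Blank is in row 3 (0-indexed from top), which is row 1 counting from the bottom (bottom = 1).
41 + 1 = 42, which is even, so the puzzle is not solvable.

Answer: no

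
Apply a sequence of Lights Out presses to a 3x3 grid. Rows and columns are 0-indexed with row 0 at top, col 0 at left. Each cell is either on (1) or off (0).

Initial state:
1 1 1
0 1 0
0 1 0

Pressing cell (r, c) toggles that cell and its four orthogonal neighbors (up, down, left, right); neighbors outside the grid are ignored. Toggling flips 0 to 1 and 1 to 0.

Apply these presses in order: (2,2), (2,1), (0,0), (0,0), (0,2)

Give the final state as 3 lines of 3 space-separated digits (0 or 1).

After press 1 at (2,2):
1 1 1
0 1 1
0 0 1

After press 2 at (2,1):
1 1 1
0 0 1
1 1 0

After press 3 at (0,0):
0 0 1
1 0 1
1 1 0

After press 4 at (0,0):
1 1 1
0 0 1
1 1 0

After press 5 at (0,2):
1 0 0
0 0 0
1 1 0

Answer: 1 0 0
0 0 0
1 1 0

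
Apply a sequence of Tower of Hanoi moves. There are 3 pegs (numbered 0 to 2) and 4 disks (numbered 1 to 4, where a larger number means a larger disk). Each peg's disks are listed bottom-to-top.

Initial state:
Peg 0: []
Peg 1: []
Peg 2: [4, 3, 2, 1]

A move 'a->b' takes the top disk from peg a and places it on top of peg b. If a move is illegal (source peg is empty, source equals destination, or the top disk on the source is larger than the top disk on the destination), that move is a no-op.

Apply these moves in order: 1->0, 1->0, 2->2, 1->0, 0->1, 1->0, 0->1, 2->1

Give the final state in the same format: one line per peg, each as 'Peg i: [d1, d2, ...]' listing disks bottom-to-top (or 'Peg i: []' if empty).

After move 1 (1->0):
Peg 0: []
Peg 1: []
Peg 2: [4, 3, 2, 1]

After move 2 (1->0):
Peg 0: []
Peg 1: []
Peg 2: [4, 3, 2, 1]

After move 3 (2->2):
Peg 0: []
Peg 1: []
Peg 2: [4, 3, 2, 1]

After move 4 (1->0):
Peg 0: []
Peg 1: []
Peg 2: [4, 3, 2, 1]

After move 5 (0->1):
Peg 0: []
Peg 1: []
Peg 2: [4, 3, 2, 1]

After move 6 (1->0):
Peg 0: []
Peg 1: []
Peg 2: [4, 3, 2, 1]

After move 7 (0->1):
Peg 0: []
Peg 1: []
Peg 2: [4, 3, 2, 1]

After move 8 (2->1):
Peg 0: []
Peg 1: [1]
Peg 2: [4, 3, 2]

Answer: Peg 0: []
Peg 1: [1]
Peg 2: [4, 3, 2]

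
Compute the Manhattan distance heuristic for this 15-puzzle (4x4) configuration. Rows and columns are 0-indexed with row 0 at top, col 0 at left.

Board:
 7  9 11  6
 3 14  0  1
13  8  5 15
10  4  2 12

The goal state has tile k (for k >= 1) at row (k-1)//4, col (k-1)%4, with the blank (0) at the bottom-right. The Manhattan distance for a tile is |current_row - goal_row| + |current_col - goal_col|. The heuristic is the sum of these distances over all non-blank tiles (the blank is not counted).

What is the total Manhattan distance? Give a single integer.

Tile 7: at (0,0), goal (1,2), distance |0-1|+|0-2| = 3
Tile 9: at (0,1), goal (2,0), distance |0-2|+|1-0| = 3
Tile 11: at (0,2), goal (2,2), distance |0-2|+|2-2| = 2
Tile 6: at (0,3), goal (1,1), distance |0-1|+|3-1| = 3
Tile 3: at (1,0), goal (0,2), distance |1-0|+|0-2| = 3
Tile 14: at (1,1), goal (3,1), distance |1-3|+|1-1| = 2
Tile 1: at (1,3), goal (0,0), distance |1-0|+|3-0| = 4
Tile 13: at (2,0), goal (3,0), distance |2-3|+|0-0| = 1
Tile 8: at (2,1), goal (1,3), distance |2-1|+|1-3| = 3
Tile 5: at (2,2), goal (1,0), distance |2-1|+|2-0| = 3
Tile 15: at (2,3), goal (3,2), distance |2-3|+|3-2| = 2
Tile 10: at (3,0), goal (2,1), distance |3-2|+|0-1| = 2
Tile 4: at (3,1), goal (0,3), distance |3-0|+|1-3| = 5
Tile 2: at (3,2), goal (0,1), distance |3-0|+|2-1| = 4
Tile 12: at (3,3), goal (2,3), distance |3-2|+|3-3| = 1
Sum: 3 + 3 + 2 + 3 + 3 + 2 + 4 + 1 + 3 + 3 + 2 + 2 + 5 + 4 + 1 = 41

Answer: 41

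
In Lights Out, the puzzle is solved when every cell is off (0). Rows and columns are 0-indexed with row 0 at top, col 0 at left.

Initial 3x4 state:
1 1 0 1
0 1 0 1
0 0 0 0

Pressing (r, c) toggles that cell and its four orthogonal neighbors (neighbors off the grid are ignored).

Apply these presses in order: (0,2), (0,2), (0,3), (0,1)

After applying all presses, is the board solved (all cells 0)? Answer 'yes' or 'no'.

Answer: yes

Derivation:
After press 1 at (0,2):
1 0 1 0
0 1 1 1
0 0 0 0

After press 2 at (0,2):
1 1 0 1
0 1 0 1
0 0 0 0

After press 3 at (0,3):
1 1 1 0
0 1 0 0
0 0 0 0

After press 4 at (0,1):
0 0 0 0
0 0 0 0
0 0 0 0

Lights still on: 0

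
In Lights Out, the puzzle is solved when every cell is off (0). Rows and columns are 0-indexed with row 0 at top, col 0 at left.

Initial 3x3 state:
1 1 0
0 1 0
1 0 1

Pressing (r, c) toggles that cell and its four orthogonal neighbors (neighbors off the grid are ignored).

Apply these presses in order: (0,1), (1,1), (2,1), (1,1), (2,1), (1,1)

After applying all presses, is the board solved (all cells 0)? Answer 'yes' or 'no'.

After press 1 at (0,1):
0 0 1
0 0 0
1 0 1

After press 2 at (1,1):
0 1 1
1 1 1
1 1 1

After press 3 at (2,1):
0 1 1
1 0 1
0 0 0

After press 4 at (1,1):
0 0 1
0 1 0
0 1 0

After press 5 at (2,1):
0 0 1
0 0 0
1 0 1

After press 6 at (1,1):
0 1 1
1 1 1
1 1 1

Lights still on: 8

Answer: no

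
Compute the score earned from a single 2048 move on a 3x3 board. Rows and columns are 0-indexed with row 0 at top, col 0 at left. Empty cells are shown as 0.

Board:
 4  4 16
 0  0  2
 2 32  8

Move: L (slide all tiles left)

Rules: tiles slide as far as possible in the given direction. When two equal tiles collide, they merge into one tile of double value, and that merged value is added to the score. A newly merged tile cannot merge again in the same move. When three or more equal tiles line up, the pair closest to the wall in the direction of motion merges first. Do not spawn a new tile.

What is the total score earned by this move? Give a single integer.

Slide left:
row 0: [4, 4, 16] -> [8, 16, 0]  score +8 (running 8)
row 1: [0, 0, 2] -> [2, 0, 0]  score +0 (running 8)
row 2: [2, 32, 8] -> [2, 32, 8]  score +0 (running 8)
Board after move:
 8 16  0
 2  0  0
 2 32  8

Answer: 8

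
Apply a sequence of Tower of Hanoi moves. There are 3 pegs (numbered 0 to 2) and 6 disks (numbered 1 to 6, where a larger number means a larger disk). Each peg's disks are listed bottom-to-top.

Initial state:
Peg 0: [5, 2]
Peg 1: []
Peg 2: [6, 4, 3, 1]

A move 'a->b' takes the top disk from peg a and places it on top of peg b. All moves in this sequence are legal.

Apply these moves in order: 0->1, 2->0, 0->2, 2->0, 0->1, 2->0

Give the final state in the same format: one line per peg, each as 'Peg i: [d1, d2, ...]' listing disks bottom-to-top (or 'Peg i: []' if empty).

After move 1 (0->1):
Peg 0: [5]
Peg 1: [2]
Peg 2: [6, 4, 3, 1]

After move 2 (2->0):
Peg 0: [5, 1]
Peg 1: [2]
Peg 2: [6, 4, 3]

After move 3 (0->2):
Peg 0: [5]
Peg 1: [2]
Peg 2: [6, 4, 3, 1]

After move 4 (2->0):
Peg 0: [5, 1]
Peg 1: [2]
Peg 2: [6, 4, 3]

After move 5 (0->1):
Peg 0: [5]
Peg 1: [2, 1]
Peg 2: [6, 4, 3]

After move 6 (2->0):
Peg 0: [5, 3]
Peg 1: [2, 1]
Peg 2: [6, 4]

Answer: Peg 0: [5, 3]
Peg 1: [2, 1]
Peg 2: [6, 4]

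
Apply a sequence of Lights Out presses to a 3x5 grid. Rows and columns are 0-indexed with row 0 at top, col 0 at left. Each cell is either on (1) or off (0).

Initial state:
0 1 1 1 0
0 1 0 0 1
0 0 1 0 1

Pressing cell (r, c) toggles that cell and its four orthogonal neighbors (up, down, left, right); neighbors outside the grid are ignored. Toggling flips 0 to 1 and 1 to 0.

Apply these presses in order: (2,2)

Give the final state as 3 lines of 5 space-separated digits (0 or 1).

After press 1 at (2,2):
0 1 1 1 0
0 1 1 0 1
0 1 0 1 1

Answer: 0 1 1 1 0
0 1 1 0 1
0 1 0 1 1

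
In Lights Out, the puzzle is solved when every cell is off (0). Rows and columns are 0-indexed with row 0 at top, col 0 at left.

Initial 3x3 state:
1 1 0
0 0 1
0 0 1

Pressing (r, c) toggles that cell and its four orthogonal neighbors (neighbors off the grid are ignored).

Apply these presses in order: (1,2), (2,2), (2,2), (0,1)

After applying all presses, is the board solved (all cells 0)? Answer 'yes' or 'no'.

Answer: yes

Derivation:
After press 1 at (1,2):
1 1 1
0 1 0
0 0 0

After press 2 at (2,2):
1 1 1
0 1 1
0 1 1

After press 3 at (2,2):
1 1 1
0 1 0
0 0 0

After press 4 at (0,1):
0 0 0
0 0 0
0 0 0

Lights still on: 0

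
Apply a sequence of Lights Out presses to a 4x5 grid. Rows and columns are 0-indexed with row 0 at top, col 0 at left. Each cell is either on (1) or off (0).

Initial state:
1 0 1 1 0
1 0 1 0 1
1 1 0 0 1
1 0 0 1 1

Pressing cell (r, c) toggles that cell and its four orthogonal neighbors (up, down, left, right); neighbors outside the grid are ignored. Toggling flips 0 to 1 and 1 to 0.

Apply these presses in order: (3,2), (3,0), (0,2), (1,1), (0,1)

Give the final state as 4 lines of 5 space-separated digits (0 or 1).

After press 1 at (3,2):
1 0 1 1 0
1 0 1 0 1
1 1 1 0 1
1 1 1 0 1

After press 2 at (3,0):
1 0 1 1 0
1 0 1 0 1
0 1 1 0 1
0 0 1 0 1

After press 3 at (0,2):
1 1 0 0 0
1 0 0 0 1
0 1 1 0 1
0 0 1 0 1

After press 4 at (1,1):
1 0 0 0 0
0 1 1 0 1
0 0 1 0 1
0 0 1 0 1

After press 5 at (0,1):
0 1 1 0 0
0 0 1 0 1
0 0 1 0 1
0 0 1 0 1

Answer: 0 1 1 0 0
0 0 1 0 1
0 0 1 0 1
0 0 1 0 1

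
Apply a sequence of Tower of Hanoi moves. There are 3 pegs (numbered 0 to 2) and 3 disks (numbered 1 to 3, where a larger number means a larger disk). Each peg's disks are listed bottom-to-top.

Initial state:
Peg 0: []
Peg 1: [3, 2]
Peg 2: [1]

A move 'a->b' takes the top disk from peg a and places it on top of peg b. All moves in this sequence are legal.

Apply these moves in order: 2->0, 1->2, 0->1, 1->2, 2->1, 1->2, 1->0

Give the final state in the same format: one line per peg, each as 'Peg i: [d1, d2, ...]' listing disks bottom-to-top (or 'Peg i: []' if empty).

Answer: Peg 0: [3]
Peg 1: []
Peg 2: [2, 1]

Derivation:
After move 1 (2->0):
Peg 0: [1]
Peg 1: [3, 2]
Peg 2: []

After move 2 (1->2):
Peg 0: [1]
Peg 1: [3]
Peg 2: [2]

After move 3 (0->1):
Peg 0: []
Peg 1: [3, 1]
Peg 2: [2]

After move 4 (1->2):
Peg 0: []
Peg 1: [3]
Peg 2: [2, 1]

After move 5 (2->1):
Peg 0: []
Peg 1: [3, 1]
Peg 2: [2]

After move 6 (1->2):
Peg 0: []
Peg 1: [3]
Peg 2: [2, 1]

After move 7 (1->0):
Peg 0: [3]
Peg 1: []
Peg 2: [2, 1]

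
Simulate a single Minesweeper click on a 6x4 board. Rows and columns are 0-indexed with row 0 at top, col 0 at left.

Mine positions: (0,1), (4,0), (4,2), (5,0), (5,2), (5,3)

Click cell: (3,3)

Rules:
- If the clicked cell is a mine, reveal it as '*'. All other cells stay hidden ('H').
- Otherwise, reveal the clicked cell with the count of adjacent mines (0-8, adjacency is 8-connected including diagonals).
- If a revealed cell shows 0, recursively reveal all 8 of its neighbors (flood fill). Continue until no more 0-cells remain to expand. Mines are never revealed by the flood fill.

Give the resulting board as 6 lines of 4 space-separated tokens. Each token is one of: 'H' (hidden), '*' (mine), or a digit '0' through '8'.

H H H H
H H H H
H H H H
H H H 1
H H H H
H H H H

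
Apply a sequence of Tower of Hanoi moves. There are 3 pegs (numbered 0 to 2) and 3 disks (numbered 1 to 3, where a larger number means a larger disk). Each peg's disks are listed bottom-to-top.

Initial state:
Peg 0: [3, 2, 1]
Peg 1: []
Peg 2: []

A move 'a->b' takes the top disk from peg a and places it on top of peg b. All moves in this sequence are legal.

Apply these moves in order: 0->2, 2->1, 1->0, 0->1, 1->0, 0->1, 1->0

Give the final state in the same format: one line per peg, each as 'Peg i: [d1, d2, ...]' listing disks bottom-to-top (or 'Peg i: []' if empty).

Answer: Peg 0: [3, 2, 1]
Peg 1: []
Peg 2: []

Derivation:
After move 1 (0->2):
Peg 0: [3, 2]
Peg 1: []
Peg 2: [1]

After move 2 (2->1):
Peg 0: [3, 2]
Peg 1: [1]
Peg 2: []

After move 3 (1->0):
Peg 0: [3, 2, 1]
Peg 1: []
Peg 2: []

After move 4 (0->1):
Peg 0: [3, 2]
Peg 1: [1]
Peg 2: []

After move 5 (1->0):
Peg 0: [3, 2, 1]
Peg 1: []
Peg 2: []

After move 6 (0->1):
Peg 0: [3, 2]
Peg 1: [1]
Peg 2: []

After move 7 (1->0):
Peg 0: [3, 2, 1]
Peg 1: []
Peg 2: []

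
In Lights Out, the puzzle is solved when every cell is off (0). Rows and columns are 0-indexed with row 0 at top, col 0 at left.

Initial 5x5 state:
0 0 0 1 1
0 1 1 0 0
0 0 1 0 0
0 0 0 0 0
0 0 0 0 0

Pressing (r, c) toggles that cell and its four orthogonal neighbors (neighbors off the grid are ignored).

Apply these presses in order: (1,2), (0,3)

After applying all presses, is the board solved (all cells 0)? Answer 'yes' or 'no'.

After press 1 at (1,2):
0 0 1 1 1
0 0 0 1 0
0 0 0 0 0
0 0 0 0 0
0 0 0 0 0

After press 2 at (0,3):
0 0 0 0 0
0 0 0 0 0
0 0 0 0 0
0 0 0 0 0
0 0 0 0 0

Lights still on: 0

Answer: yes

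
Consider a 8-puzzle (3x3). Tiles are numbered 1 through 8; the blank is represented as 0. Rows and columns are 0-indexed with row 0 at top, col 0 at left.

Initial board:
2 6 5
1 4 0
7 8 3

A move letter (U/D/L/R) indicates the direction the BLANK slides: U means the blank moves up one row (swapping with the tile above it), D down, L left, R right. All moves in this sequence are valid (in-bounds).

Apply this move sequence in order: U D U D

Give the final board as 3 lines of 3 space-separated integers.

After move 1 (U):
2 6 0
1 4 5
7 8 3

After move 2 (D):
2 6 5
1 4 0
7 8 3

After move 3 (U):
2 6 0
1 4 5
7 8 3

After move 4 (D):
2 6 5
1 4 0
7 8 3

Answer: 2 6 5
1 4 0
7 8 3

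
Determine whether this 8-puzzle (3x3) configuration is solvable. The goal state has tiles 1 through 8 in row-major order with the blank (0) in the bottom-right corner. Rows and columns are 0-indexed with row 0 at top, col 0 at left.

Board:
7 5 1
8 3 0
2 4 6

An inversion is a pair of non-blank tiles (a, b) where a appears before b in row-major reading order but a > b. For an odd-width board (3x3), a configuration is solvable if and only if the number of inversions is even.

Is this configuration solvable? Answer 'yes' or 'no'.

Inversions (pairs i<j in row-major order where tile[i] > tile[j] > 0): 15
15 is odd, so the puzzle is not solvable.

Answer: no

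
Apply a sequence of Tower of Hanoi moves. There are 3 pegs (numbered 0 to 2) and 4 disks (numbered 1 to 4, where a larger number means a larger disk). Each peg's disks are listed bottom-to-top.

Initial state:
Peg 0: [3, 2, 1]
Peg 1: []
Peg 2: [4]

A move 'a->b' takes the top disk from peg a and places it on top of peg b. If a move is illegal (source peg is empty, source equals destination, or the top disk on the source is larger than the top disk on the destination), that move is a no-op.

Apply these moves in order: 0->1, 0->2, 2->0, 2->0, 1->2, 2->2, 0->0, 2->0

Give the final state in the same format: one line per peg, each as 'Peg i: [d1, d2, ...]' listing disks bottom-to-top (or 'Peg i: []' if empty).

After move 1 (0->1):
Peg 0: [3, 2]
Peg 1: [1]
Peg 2: [4]

After move 2 (0->2):
Peg 0: [3]
Peg 1: [1]
Peg 2: [4, 2]

After move 3 (2->0):
Peg 0: [3, 2]
Peg 1: [1]
Peg 2: [4]

After move 4 (2->0):
Peg 0: [3, 2]
Peg 1: [1]
Peg 2: [4]

After move 5 (1->2):
Peg 0: [3, 2]
Peg 1: []
Peg 2: [4, 1]

After move 6 (2->2):
Peg 0: [3, 2]
Peg 1: []
Peg 2: [4, 1]

After move 7 (0->0):
Peg 0: [3, 2]
Peg 1: []
Peg 2: [4, 1]

After move 8 (2->0):
Peg 0: [3, 2, 1]
Peg 1: []
Peg 2: [4]

Answer: Peg 0: [3, 2, 1]
Peg 1: []
Peg 2: [4]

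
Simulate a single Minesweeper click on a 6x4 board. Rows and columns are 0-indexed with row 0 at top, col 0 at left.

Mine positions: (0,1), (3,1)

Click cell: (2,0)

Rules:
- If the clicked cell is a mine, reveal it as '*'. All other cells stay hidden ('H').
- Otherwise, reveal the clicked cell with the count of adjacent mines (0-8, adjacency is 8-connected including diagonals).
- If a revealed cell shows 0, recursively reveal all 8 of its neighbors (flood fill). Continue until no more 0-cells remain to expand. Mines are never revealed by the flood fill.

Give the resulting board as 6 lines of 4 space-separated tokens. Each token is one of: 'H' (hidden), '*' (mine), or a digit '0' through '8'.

H H H H
H H H H
1 H H H
H H H H
H H H H
H H H H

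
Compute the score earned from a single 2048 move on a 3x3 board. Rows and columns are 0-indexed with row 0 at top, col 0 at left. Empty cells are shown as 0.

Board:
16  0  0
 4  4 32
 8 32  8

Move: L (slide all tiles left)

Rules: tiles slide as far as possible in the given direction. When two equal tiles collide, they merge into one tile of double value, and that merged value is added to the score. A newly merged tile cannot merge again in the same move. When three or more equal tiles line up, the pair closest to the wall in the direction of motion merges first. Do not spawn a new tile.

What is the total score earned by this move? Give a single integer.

Answer: 8

Derivation:
Slide left:
row 0: [16, 0, 0] -> [16, 0, 0]  score +0 (running 0)
row 1: [4, 4, 32] -> [8, 32, 0]  score +8 (running 8)
row 2: [8, 32, 8] -> [8, 32, 8]  score +0 (running 8)
Board after move:
16  0  0
 8 32  0
 8 32  8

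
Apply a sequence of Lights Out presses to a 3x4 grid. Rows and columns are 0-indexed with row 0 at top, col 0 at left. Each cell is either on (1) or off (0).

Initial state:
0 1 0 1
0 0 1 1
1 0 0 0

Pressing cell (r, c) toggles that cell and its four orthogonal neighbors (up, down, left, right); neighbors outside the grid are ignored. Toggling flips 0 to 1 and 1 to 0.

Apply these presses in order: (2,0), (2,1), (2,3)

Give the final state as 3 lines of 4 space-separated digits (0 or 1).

After press 1 at (2,0):
0 1 0 1
1 0 1 1
0 1 0 0

After press 2 at (2,1):
0 1 0 1
1 1 1 1
1 0 1 0

After press 3 at (2,3):
0 1 0 1
1 1 1 0
1 0 0 1

Answer: 0 1 0 1
1 1 1 0
1 0 0 1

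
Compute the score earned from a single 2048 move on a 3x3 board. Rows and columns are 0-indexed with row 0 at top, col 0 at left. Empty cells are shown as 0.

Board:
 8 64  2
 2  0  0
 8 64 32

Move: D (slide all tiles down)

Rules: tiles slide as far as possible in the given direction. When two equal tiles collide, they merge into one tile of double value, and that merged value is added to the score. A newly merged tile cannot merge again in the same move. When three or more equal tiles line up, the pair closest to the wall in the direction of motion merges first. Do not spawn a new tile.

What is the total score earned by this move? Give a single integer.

Answer: 128

Derivation:
Slide down:
col 0: [8, 2, 8] -> [8, 2, 8]  score +0 (running 0)
col 1: [64, 0, 64] -> [0, 0, 128]  score +128 (running 128)
col 2: [2, 0, 32] -> [0, 2, 32]  score +0 (running 128)
Board after move:
  8   0   0
  2   0   2
  8 128  32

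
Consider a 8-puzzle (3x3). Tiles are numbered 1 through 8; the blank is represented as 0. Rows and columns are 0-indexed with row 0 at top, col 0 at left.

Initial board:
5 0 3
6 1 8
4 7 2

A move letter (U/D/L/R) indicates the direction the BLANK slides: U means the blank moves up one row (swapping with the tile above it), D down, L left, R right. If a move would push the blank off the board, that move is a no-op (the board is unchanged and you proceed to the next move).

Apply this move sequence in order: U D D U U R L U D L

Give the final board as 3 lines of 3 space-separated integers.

Answer: 5 1 3
0 6 8
4 7 2

Derivation:
After move 1 (U):
5 0 3
6 1 8
4 7 2

After move 2 (D):
5 1 3
6 0 8
4 7 2

After move 3 (D):
5 1 3
6 7 8
4 0 2

After move 4 (U):
5 1 3
6 0 8
4 7 2

After move 5 (U):
5 0 3
6 1 8
4 7 2

After move 6 (R):
5 3 0
6 1 8
4 7 2

After move 7 (L):
5 0 3
6 1 8
4 7 2

After move 8 (U):
5 0 3
6 1 8
4 7 2

After move 9 (D):
5 1 3
6 0 8
4 7 2

After move 10 (L):
5 1 3
0 6 8
4 7 2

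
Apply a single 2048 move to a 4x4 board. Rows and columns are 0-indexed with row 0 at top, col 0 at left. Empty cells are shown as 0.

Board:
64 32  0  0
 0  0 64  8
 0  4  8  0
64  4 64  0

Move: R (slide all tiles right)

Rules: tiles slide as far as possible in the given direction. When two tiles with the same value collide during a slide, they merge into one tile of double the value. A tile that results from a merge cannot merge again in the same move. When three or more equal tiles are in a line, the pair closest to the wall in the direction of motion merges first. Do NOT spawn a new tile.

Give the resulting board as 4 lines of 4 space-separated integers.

Slide right:
row 0: [64, 32, 0, 0] -> [0, 0, 64, 32]
row 1: [0, 0, 64, 8] -> [0, 0, 64, 8]
row 2: [0, 4, 8, 0] -> [0, 0, 4, 8]
row 3: [64, 4, 64, 0] -> [0, 64, 4, 64]

Answer:  0  0 64 32
 0  0 64  8
 0  0  4  8
 0 64  4 64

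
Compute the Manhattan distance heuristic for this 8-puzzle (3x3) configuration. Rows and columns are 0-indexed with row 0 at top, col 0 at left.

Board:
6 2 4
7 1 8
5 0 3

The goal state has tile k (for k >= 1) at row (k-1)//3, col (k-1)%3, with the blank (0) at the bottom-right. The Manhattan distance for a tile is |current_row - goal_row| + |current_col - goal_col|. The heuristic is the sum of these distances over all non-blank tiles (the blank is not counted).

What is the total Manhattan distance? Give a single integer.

Answer: 15

Derivation:
Tile 6: at (0,0), goal (1,2), distance |0-1|+|0-2| = 3
Tile 2: at (0,1), goal (0,1), distance |0-0|+|1-1| = 0
Tile 4: at (0,2), goal (1,0), distance |0-1|+|2-0| = 3
Tile 7: at (1,0), goal (2,0), distance |1-2|+|0-0| = 1
Tile 1: at (1,1), goal (0,0), distance |1-0|+|1-0| = 2
Tile 8: at (1,2), goal (2,1), distance |1-2|+|2-1| = 2
Tile 5: at (2,0), goal (1,1), distance |2-1|+|0-1| = 2
Tile 3: at (2,2), goal (0,2), distance |2-0|+|2-2| = 2
Sum: 3 + 0 + 3 + 1 + 2 + 2 + 2 + 2 = 15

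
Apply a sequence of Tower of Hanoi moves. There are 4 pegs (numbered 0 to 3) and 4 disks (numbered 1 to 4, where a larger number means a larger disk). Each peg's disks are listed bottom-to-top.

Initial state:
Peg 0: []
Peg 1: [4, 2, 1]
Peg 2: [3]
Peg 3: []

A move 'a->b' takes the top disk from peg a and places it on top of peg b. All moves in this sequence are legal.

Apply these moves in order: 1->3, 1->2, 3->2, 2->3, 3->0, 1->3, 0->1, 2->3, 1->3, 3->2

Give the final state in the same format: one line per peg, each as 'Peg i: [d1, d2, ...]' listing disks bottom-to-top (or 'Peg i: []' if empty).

After move 1 (1->3):
Peg 0: []
Peg 1: [4, 2]
Peg 2: [3]
Peg 3: [1]

After move 2 (1->2):
Peg 0: []
Peg 1: [4]
Peg 2: [3, 2]
Peg 3: [1]

After move 3 (3->2):
Peg 0: []
Peg 1: [4]
Peg 2: [3, 2, 1]
Peg 3: []

After move 4 (2->3):
Peg 0: []
Peg 1: [4]
Peg 2: [3, 2]
Peg 3: [1]

After move 5 (3->0):
Peg 0: [1]
Peg 1: [4]
Peg 2: [3, 2]
Peg 3: []

After move 6 (1->3):
Peg 0: [1]
Peg 1: []
Peg 2: [3, 2]
Peg 3: [4]

After move 7 (0->1):
Peg 0: []
Peg 1: [1]
Peg 2: [3, 2]
Peg 3: [4]

After move 8 (2->3):
Peg 0: []
Peg 1: [1]
Peg 2: [3]
Peg 3: [4, 2]

After move 9 (1->3):
Peg 0: []
Peg 1: []
Peg 2: [3]
Peg 3: [4, 2, 1]

After move 10 (3->2):
Peg 0: []
Peg 1: []
Peg 2: [3, 1]
Peg 3: [4, 2]

Answer: Peg 0: []
Peg 1: []
Peg 2: [3, 1]
Peg 3: [4, 2]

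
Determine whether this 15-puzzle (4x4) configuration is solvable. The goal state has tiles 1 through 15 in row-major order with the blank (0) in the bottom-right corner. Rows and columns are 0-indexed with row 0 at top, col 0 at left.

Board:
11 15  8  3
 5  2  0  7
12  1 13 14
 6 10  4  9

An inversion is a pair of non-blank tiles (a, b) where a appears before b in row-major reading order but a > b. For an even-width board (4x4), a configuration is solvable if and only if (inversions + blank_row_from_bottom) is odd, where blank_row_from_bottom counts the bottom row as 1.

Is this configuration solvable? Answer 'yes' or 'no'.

Inversions: 55
Blank is in row 1 (0-indexed from top), which is row 3 counting from the bottom (bottom = 1).
55 + 3 = 58, which is even, so the puzzle is not solvable.

Answer: no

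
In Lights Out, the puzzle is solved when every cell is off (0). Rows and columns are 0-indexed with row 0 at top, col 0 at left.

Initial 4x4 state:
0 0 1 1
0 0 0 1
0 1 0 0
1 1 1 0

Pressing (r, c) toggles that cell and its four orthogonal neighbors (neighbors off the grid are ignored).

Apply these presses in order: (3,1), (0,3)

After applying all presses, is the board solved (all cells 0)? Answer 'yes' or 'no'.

Answer: yes

Derivation:
After press 1 at (3,1):
0 0 1 1
0 0 0 1
0 0 0 0
0 0 0 0

After press 2 at (0,3):
0 0 0 0
0 0 0 0
0 0 0 0
0 0 0 0

Lights still on: 0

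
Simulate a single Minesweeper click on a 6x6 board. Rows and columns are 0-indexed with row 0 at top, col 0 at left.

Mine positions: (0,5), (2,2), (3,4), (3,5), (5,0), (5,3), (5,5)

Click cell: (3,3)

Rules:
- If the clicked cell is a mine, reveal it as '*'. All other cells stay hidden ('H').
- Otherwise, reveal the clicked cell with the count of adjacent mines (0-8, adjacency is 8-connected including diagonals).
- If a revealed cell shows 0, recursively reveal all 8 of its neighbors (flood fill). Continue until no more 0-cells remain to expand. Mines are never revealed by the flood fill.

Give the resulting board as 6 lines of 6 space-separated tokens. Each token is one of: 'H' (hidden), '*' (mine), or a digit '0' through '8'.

H H H H H H
H H H H H H
H H H H H H
H H H 2 H H
H H H H H H
H H H H H H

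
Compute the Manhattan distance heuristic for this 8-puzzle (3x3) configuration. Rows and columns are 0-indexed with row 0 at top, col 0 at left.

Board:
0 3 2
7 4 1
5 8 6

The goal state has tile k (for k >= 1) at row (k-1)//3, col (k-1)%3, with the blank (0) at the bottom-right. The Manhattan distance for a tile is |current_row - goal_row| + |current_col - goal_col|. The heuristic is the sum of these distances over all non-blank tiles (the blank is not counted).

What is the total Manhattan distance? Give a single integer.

Answer: 10

Derivation:
Tile 3: at (0,1), goal (0,2), distance |0-0|+|1-2| = 1
Tile 2: at (0,2), goal (0,1), distance |0-0|+|2-1| = 1
Tile 7: at (1,0), goal (2,0), distance |1-2|+|0-0| = 1
Tile 4: at (1,1), goal (1,0), distance |1-1|+|1-0| = 1
Tile 1: at (1,2), goal (0,0), distance |1-0|+|2-0| = 3
Tile 5: at (2,0), goal (1,1), distance |2-1|+|0-1| = 2
Tile 8: at (2,1), goal (2,1), distance |2-2|+|1-1| = 0
Tile 6: at (2,2), goal (1,2), distance |2-1|+|2-2| = 1
Sum: 1 + 1 + 1 + 1 + 3 + 2 + 0 + 1 = 10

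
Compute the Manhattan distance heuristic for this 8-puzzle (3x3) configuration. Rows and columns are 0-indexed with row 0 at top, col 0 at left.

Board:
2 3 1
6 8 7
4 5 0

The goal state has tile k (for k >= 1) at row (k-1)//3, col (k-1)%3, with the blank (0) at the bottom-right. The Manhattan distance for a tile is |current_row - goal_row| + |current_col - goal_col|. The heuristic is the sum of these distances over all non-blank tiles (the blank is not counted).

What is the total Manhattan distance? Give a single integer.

Tile 2: (0,0)->(0,1) = 1
Tile 3: (0,1)->(0,2) = 1
Tile 1: (0,2)->(0,0) = 2
Tile 6: (1,0)->(1,2) = 2
Tile 8: (1,1)->(2,1) = 1
Tile 7: (1,2)->(2,0) = 3
Tile 4: (2,0)->(1,0) = 1
Tile 5: (2,1)->(1,1) = 1
Sum: 1 + 1 + 2 + 2 + 1 + 3 + 1 + 1 = 12

Answer: 12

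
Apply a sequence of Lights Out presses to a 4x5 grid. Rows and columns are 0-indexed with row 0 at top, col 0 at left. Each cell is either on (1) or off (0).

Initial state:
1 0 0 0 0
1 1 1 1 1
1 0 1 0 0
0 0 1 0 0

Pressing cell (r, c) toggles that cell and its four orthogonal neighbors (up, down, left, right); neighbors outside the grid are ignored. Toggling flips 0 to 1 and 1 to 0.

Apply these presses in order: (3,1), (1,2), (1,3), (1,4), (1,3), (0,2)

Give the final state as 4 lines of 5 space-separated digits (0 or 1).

Answer: 1 1 0 1 1
1 0 1 1 0
1 1 0 0 1
1 1 0 0 0

Derivation:
After press 1 at (3,1):
1 0 0 0 0
1 1 1 1 1
1 1 1 0 0
1 1 0 0 0

After press 2 at (1,2):
1 0 1 0 0
1 0 0 0 1
1 1 0 0 0
1 1 0 0 0

After press 3 at (1,3):
1 0 1 1 0
1 0 1 1 0
1 1 0 1 0
1 1 0 0 0

After press 4 at (1,4):
1 0 1 1 1
1 0 1 0 1
1 1 0 1 1
1 1 0 0 0

After press 5 at (1,3):
1 0 1 0 1
1 0 0 1 0
1 1 0 0 1
1 1 0 0 0

After press 6 at (0,2):
1 1 0 1 1
1 0 1 1 0
1 1 0 0 1
1 1 0 0 0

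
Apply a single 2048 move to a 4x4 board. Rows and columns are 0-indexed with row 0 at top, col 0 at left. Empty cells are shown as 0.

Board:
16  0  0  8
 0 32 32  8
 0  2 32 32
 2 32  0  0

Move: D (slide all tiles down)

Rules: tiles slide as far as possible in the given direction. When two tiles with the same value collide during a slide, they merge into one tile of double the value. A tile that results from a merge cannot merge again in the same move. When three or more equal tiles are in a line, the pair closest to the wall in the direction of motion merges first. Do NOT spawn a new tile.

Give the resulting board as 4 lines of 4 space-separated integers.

Answer:  0  0  0  0
 0 32  0  0
16  2  0 16
 2 32 64 32

Derivation:
Slide down:
col 0: [16, 0, 0, 2] -> [0, 0, 16, 2]
col 1: [0, 32, 2, 32] -> [0, 32, 2, 32]
col 2: [0, 32, 32, 0] -> [0, 0, 0, 64]
col 3: [8, 8, 32, 0] -> [0, 0, 16, 32]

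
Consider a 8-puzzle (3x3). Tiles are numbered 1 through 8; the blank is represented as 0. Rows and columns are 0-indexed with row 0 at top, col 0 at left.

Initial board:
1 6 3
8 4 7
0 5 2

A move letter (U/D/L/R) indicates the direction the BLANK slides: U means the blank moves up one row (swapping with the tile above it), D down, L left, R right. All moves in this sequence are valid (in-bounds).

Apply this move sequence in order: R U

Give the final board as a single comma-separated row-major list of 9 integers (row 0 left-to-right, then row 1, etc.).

Answer: 1, 6, 3, 8, 0, 7, 5, 4, 2

Derivation:
After move 1 (R):
1 6 3
8 4 7
5 0 2

After move 2 (U):
1 6 3
8 0 7
5 4 2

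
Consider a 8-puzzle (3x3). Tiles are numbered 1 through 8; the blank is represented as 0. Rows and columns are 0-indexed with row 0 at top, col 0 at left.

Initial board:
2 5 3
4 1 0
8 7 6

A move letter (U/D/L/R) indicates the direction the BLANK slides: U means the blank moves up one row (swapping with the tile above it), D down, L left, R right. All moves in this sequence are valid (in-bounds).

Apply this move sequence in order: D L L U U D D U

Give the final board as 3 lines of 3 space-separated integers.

After move 1 (D):
2 5 3
4 1 6
8 7 0

After move 2 (L):
2 5 3
4 1 6
8 0 7

After move 3 (L):
2 5 3
4 1 6
0 8 7

After move 4 (U):
2 5 3
0 1 6
4 8 7

After move 5 (U):
0 5 3
2 1 6
4 8 7

After move 6 (D):
2 5 3
0 1 6
4 8 7

After move 7 (D):
2 5 3
4 1 6
0 8 7

After move 8 (U):
2 5 3
0 1 6
4 8 7

Answer: 2 5 3
0 1 6
4 8 7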